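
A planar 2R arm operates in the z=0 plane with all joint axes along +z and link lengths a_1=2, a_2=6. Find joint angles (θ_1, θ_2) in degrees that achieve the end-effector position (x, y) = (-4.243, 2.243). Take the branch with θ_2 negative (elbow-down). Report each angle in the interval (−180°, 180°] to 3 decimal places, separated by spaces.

-90.021 -134.984

cos θ_2 = (23.0341−2²−6²)/(2·2·6) = -0.7069; θ_2 = -134.9843° (elbow-down)
β = atan2(2.2430,-4.2430) = 152.1375°; ψ = atan2(-4.2438,-2.2415) = -117.8419°
θ_1 = β − ψ = 269.9794°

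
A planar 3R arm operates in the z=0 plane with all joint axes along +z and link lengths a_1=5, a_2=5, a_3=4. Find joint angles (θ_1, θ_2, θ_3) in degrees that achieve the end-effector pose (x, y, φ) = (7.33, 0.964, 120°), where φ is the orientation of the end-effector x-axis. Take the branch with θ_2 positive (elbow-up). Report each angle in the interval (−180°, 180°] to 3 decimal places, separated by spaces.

wrist centre = target − a_3·(cos φ, sin φ) = (9.3300, -2.5001)
cos θ_2 = (93.2994−5²−5²)/(2·5·5) = 0.8660; θ_2 = 30.0043° (elbow-up)
β = atan2(-2.5001,9.3300) = -15.0008°; ψ = atan2(2.5003,9.3299) = 15.0021°
θ_1 = β − ψ = -30.0029°
θ_3 = φ − θ_1 − θ_2 = 119.9986° (wrapped to (-180°,180°])

-30.003 30.004 119.999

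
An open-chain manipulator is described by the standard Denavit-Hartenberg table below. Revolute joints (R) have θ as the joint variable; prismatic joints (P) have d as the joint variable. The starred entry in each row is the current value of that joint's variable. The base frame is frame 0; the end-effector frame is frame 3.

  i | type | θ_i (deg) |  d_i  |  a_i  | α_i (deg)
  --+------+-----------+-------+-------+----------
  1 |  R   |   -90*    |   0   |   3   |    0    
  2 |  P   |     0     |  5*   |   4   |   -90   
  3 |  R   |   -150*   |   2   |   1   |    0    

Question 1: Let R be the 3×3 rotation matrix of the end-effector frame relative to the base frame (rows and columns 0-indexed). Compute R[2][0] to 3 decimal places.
0.500

End-effector x-axis (col 0 of R) = (-0.0000,0.8660,0.5000)
R[2][0] = 0.5000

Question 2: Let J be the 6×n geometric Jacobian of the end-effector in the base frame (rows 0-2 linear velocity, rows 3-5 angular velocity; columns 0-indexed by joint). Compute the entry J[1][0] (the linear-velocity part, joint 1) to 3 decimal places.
2.000

axis z_0 = ẑ; lever o_n−o_0 = (2.0000,-6.1340,5.5000)
cross product → J_v[:, 0] = (6.1340,2.0000,-0.0000)
J_ω[:, 0] = z_0
entry J[1][0] = 2.0000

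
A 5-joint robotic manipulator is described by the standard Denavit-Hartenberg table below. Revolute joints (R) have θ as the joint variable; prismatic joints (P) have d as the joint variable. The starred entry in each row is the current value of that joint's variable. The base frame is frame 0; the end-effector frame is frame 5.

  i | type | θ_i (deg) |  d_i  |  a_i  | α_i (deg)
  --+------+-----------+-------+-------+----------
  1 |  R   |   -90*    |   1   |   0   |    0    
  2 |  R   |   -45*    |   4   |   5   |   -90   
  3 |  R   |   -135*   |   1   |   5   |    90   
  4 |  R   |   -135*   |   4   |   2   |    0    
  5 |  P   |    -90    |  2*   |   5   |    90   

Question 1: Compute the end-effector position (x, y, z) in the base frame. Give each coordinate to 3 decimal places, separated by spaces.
after link 1: o_1 = (0.0000, 0.0000, 1.0000)
after link 2: o_2 = (-3.5355, -3.5355, 5.0000)
after link 3: o_3 = (-0.3284, -1.7426, 8.5355)
after link 4: o_4 = (-0.0355, 0.5503, 4.7071)
after link 5: o_5 = (1.6967, -2.7175, 0.7929)

1.697 -2.718 0.793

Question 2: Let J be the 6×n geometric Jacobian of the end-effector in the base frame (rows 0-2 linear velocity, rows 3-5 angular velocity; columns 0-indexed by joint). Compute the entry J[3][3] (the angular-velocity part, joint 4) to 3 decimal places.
0.500

axis z_3 = (0.5000,0.5000,-0.7071); lever o_n−o_3 = (2.0251,-0.9749,-7.7426)
cross product → J_v[:, 3] = (-4.5607,2.4393,-1.5000)
J_ω[:, 3] = z_3
entry J[3][3] = 0.5000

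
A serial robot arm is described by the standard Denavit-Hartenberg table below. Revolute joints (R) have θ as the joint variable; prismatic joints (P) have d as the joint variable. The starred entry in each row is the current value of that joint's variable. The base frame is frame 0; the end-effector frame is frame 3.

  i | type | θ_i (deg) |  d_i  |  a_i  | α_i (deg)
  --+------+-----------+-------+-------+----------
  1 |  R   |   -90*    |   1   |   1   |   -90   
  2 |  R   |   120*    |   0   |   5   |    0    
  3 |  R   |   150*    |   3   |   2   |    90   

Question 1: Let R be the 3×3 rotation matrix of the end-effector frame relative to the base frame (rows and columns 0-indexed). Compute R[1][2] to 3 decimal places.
1.000

End-effector z-axis (col 2 of R) = (0.0000,1.0000,-0.0000)
R[1][2] = 1.0000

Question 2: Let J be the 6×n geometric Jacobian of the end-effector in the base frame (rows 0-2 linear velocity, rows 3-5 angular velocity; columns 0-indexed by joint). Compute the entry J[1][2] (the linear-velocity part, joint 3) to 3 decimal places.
axis z_2 = (1.0000,0.0000,0.0000); lever o_n−o_2 = (3.0000,0.0000,2.0000)
cross product → J_v[:, 2] = (0.0000,-2.0000,0.0000)
J_ω[:, 2] = z_2
entry J[1][2] = -2.0000

-2.000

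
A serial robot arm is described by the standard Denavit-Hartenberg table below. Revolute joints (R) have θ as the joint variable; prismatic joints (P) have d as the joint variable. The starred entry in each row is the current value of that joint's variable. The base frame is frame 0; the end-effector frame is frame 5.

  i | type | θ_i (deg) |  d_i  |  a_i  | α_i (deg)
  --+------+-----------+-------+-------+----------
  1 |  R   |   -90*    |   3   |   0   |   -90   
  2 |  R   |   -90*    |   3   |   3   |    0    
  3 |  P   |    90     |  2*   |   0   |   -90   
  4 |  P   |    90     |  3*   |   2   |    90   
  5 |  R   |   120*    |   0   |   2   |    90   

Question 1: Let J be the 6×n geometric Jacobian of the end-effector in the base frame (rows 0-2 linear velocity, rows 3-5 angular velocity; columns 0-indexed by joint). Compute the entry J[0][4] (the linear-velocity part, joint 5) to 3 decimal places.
1.732

axis z_4 = (0.0000,-1.0000,-0.0000); lever o_n−o_4 = (1.0000,0.0000,-1.7321)
cross product → J_v[:, 4] = (1.7321,0.0000,1.0000)
J_ω[:, 4] = z_4
entry J[0][4] = 1.7321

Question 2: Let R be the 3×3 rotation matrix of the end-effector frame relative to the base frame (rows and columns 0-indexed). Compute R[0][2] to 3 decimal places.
-0.866

End-effector z-axis (col 2 of R) = (-0.8660,-0.0000,-0.5000)
R[0][2] = -0.8660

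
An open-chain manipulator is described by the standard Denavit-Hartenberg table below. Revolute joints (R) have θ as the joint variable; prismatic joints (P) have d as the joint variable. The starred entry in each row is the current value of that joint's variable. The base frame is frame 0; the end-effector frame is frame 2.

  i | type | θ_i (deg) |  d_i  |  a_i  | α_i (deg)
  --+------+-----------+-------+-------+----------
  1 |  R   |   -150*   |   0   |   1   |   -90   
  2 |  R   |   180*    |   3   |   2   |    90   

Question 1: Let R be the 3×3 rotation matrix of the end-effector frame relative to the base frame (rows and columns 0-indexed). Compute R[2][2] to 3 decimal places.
End-effector z-axis (col 2 of R) = (-0.0000,-0.0000,-1.0000)
R[2][2] = -1.0000

-1.000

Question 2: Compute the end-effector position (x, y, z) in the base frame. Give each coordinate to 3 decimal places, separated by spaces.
after link 1: o_1 = (-0.8660, -0.5000, 0.0000)
after link 2: o_2 = (2.3660, -2.0981, -0.0000)

2.366 -2.098 -0.000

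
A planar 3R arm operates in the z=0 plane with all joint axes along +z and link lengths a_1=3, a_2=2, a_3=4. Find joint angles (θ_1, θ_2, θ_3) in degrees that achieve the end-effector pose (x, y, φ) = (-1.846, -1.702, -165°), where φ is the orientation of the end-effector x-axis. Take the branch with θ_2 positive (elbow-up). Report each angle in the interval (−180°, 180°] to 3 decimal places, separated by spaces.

wrist centre = target − a_3·(cos φ, sin φ) = (2.0177, -0.6667)
cos θ_2 = (4.5156−3²−2²)/(2·3·2) = -0.7070; θ_2 = 134.9937° (elbow-up)
β = atan2(-0.6667,2.0177) = -18.2855°; ψ = atan2(1.4144,1.5859) = 41.7271°
θ_1 = β − ψ = -60.0126°
θ_3 = φ − θ_1 − θ_2 = 120.0188° (wrapped to (-180°,180°])

-60.013 134.994 120.019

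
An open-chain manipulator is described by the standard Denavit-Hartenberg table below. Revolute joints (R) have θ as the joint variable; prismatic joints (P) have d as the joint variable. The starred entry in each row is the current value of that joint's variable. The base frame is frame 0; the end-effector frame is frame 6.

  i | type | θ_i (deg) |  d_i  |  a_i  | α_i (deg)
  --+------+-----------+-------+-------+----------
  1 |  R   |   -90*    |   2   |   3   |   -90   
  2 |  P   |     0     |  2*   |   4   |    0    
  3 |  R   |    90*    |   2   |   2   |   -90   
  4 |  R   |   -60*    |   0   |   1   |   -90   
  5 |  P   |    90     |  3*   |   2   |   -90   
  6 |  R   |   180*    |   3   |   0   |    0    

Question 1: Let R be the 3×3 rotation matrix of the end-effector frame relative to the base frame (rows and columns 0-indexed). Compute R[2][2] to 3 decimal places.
0.500

End-effector z-axis (col 2 of R) = (-0.8660,-0.0000,0.5000)
R[2][2] = 0.5000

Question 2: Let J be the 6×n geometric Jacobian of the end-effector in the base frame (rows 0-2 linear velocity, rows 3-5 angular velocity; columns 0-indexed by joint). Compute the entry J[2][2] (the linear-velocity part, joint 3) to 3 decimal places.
-2.000

axis z_2 = (1.0000,0.0000,0.0000); lever o_n−o_2 = (-1.2321,-2.0000,-3.5981)
cross product → J_v[:, 2] = (-0.0000,3.5981,-2.0000)
J_ω[:, 2] = z_2
entry J[2][2] = -2.0000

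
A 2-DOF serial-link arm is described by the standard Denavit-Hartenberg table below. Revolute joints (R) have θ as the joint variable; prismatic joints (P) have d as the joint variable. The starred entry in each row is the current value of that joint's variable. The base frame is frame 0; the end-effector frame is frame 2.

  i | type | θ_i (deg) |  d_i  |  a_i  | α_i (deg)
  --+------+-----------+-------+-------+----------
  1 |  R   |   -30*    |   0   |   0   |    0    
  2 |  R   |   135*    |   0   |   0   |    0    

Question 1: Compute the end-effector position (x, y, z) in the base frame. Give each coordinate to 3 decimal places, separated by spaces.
after link 1: o_1 = (0.0000, 0.0000, 0.0000)
after link 2: o_2 = (0.0000, 0.0000, 0.0000)

0.000 0.000 0.000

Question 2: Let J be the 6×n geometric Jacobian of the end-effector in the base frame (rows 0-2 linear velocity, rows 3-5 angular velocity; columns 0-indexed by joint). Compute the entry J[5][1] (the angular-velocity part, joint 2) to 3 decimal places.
axis z_1 = (0.0000,0.0000,1.0000); lever o_n−o_1 = (0.0000,0.0000,0.0000)
cross product → J_v[:, 1] = (0.0000,0.0000,0.0000)
J_ω[:, 1] = z_1
entry J[5][1] = 1.0000

1.000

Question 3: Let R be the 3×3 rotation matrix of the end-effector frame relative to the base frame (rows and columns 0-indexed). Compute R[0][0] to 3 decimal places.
-0.259

End-effector x-axis (col 0 of R) = (-0.2588,0.9659,0.0000)
R[0][0] = -0.2588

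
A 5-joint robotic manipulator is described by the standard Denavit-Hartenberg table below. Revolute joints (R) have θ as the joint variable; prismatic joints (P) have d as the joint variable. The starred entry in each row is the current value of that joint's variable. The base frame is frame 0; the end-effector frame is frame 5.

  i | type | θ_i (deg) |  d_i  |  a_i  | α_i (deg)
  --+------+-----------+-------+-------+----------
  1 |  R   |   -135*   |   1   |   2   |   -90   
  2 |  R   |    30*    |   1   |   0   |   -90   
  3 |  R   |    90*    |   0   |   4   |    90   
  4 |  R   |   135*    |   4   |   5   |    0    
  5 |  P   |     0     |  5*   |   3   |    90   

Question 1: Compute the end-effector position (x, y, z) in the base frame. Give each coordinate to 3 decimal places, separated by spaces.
-3.047 -6.804 -8.399

after link 1: o_1 = (-1.4142, -1.4142, 1.0000)
after link 2: o_2 = (-0.7071, -2.1213, 1.0000)
after link 3: o_3 = (-3.5355, 0.7071, 1.0000)
after link 4: o_4 = (-2.2350, -2.9924, -4.0619)
after link 5: o_5 = (-3.0469, -6.8042, -8.3990)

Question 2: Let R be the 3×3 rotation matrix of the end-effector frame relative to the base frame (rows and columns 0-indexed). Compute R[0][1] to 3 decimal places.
-0.612

End-effector y-axis (col 1 of R) = (-0.6124,-0.6124,-0.5000)
R[0][1] = -0.6124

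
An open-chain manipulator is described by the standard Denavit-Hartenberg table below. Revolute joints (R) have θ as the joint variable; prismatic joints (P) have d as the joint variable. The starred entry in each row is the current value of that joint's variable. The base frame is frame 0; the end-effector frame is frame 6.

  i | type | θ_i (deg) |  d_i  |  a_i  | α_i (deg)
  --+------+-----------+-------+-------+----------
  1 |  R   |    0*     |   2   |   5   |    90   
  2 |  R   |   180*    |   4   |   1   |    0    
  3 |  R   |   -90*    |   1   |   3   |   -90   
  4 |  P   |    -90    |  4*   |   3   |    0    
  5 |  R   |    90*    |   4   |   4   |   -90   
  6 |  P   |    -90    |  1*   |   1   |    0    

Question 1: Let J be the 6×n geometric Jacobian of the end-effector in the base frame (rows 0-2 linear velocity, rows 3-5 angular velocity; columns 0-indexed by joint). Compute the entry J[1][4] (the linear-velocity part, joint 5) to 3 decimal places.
4.000

axis z_4 = (-1.0000,-0.0000,0.0000); lever o_n−o_4 = (-5.0000,1.0000,4.0000)
cross product → J_v[:, 4] = (-0.0000,4.0000,-1.0000)
J_ω[:, 4] = z_4
entry J[1][4] = 4.0000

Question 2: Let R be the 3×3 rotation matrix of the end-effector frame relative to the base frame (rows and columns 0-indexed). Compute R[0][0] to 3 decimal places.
End-effector x-axis (col 0 of R) = (-1.0000,-0.0000,0.0000)
R[0][0] = -1.0000

-1.000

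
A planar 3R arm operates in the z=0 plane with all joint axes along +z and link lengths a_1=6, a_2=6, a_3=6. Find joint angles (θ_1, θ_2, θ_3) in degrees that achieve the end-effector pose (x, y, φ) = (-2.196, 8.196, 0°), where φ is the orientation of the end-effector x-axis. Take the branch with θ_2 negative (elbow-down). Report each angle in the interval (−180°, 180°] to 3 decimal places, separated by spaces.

wrist centre = target − a_3·(cos φ, sin φ) = (-8.1960, 8.1960)
cos θ_2 = (134.3488−6²−6²)/(2·6·6) = 0.8660; θ_2 = -30.0080° (elbow-down)
β = atan2(8.1960,-8.1960) = 135.0000°; ψ = atan2(-3.0007,11.1957) = -15.0040°
θ_1 = β − ψ = 150.0040°
θ_3 = φ − θ_1 − θ_2 = -119.9960° (wrapped to (-180°,180°])

150.004 -30.008 -119.996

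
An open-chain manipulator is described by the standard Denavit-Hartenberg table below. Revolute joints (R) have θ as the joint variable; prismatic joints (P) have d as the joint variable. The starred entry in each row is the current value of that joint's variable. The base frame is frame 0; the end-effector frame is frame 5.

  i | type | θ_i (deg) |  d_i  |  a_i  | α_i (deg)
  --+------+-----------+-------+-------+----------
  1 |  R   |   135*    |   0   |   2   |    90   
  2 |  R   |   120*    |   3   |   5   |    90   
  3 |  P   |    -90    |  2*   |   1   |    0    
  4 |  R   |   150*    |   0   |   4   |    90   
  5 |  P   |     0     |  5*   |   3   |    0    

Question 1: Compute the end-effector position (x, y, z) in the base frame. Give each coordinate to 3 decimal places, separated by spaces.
after link 1: o_1 = (-1.4142, 1.4142, 0.0000)
after link 2: o_2 = (2.4749, 1.7678, 4.3301)
after link 3: o_3 = (0.5430, 2.2854, 5.3301)
after link 4: o_4 = (3.6996, 4.0278, 7.0622)
after link 5: o_5 = (5.8302, 2.0359, 12.1112)

5.830 2.036 12.111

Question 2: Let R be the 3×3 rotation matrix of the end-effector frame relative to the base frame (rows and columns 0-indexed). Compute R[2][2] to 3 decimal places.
End-effector z-axis (col 2 of R) = (-0.0474,-0.6597,0.7500)
R[2][2] = 0.7500

0.750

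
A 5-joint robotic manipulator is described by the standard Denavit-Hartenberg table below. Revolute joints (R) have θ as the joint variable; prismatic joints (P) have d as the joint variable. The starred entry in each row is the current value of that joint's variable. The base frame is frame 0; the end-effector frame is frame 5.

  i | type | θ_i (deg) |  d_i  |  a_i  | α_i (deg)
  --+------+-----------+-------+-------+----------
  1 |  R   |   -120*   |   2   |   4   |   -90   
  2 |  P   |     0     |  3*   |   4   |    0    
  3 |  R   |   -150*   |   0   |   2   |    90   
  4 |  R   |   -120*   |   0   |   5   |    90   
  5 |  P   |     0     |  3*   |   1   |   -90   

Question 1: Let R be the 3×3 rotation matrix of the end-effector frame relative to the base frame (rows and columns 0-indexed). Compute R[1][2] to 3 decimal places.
End-effector z-axis (col 2 of R) = (0.2500,0.4330,-0.8660)
R[1][2] = 0.4330

0.433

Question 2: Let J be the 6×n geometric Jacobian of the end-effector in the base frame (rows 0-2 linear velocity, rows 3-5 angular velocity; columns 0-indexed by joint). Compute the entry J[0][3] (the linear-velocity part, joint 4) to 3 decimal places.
-3.248

axis z_3 = (0.2500,0.4330,-0.8660); lever o_n−o_3 = (-5.6250,-2.3505,-2.7990)
cross product → J_v[:, 3] = (-3.2476,5.5712,1.8481)
J_ω[:, 3] = z_3
entry J[0][3] = -3.2476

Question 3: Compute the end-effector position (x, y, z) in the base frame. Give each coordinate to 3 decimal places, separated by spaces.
-6.161 -9.279 0.201

after link 1: o_1 = (-2.0000, -3.4641, 2.0000)
after link 2: o_2 = (-1.4019, -8.4282, 2.0000)
after link 3: o_3 = (-0.5359, -6.9282, 3.0000)
after link 4: o_4 = (-5.3684, -6.6381, 1.7500)
after link 5: o_5 = (-6.1609, -9.2787, 0.2010)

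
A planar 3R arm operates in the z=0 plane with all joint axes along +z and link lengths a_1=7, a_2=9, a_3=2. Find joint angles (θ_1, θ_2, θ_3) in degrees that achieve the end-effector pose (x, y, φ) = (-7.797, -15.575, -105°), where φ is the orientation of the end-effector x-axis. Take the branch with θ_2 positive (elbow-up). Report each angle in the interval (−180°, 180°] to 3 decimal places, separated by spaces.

wrist centre = target − a_3·(cos φ, sin φ) = (-7.2794, -13.6431)
cos θ_2 = (239.1246−7²−9²)/(2·7·9) = 0.8661; θ_2 = 29.9951° (elbow-up)
β = atan2(-13.6431,-7.2794) = -118.0823°; ψ = atan2(4.4993,14.7946) = 16.9155°
θ_1 = β − ψ = -134.9979°
θ_3 = φ − θ_1 − θ_2 = 0.0028° (wrapped to (-180°,180°])

-134.998 29.995 0.003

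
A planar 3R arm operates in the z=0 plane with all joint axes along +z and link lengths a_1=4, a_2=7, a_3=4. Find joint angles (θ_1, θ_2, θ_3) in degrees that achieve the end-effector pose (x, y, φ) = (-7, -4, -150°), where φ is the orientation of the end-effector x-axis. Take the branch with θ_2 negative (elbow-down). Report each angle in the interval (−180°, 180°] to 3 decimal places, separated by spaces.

-30.000 -150.000 30.000

wrist centre = target − a_3·(cos φ, sin φ) = (-3.5359, -2.0000)
cos θ_2 = (16.5026−4²−7²)/(2·4·7) = -0.8660; θ_2 = -150.0000° (elbow-down)
β = atan2(-2.0000,-3.5359) = -150.5063°; ψ = atan2(-3.5000,-2.0622) = -120.5063°
θ_1 = β − ψ = -30.0000°
θ_3 = φ − θ_1 − θ_2 = 30.0000° (wrapped to (-180°,180°])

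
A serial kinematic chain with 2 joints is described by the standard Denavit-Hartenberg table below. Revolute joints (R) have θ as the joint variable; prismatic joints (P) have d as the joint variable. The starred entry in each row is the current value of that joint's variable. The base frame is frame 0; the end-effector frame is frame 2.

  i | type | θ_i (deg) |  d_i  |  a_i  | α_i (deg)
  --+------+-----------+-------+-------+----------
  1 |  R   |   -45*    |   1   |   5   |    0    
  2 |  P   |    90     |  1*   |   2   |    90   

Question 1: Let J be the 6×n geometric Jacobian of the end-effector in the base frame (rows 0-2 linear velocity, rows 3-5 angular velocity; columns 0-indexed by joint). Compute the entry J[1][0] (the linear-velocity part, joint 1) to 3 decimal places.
axis z_0 = ẑ; lever o_n−o_0 = (4.9497,-2.1213,2.0000)
cross product → J_v[:, 0] = (2.1213,4.9497,-0.0000)
J_ω[:, 0] = z_0
entry J[1][0] = 4.9497

4.950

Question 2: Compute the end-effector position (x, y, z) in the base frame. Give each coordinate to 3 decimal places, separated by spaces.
4.950 -2.121 2.000

after link 1: o_1 = (3.5355, -3.5355, 1.0000)
after link 2: o_2 = (4.9497, -2.1213, 2.0000)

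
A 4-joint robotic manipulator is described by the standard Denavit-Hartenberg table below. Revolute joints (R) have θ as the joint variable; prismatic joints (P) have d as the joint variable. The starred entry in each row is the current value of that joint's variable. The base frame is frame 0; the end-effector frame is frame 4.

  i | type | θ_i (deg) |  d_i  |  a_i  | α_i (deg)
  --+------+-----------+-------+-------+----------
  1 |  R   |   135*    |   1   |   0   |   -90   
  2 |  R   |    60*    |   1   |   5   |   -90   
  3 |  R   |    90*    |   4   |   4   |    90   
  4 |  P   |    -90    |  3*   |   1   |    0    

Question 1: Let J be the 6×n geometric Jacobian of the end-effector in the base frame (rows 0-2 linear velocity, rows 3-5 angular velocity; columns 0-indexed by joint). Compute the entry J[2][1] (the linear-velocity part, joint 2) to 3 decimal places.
-1.402

axis z_1 = (-0.7071,-0.7071,0.0000); lever o_n−o_1 = (1.1300,3.1126,-8.4282)
cross product → J_v[:, 1] = (5.9596,-5.9596,-1.4019)
J_ω[:, 1] = z_1
entry J[2][1] = -1.4019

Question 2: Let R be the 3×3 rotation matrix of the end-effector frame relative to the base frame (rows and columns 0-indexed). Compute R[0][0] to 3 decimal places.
-0.612

End-effector x-axis (col 0 of R) = (-0.6124,0.6124,0.5000)
R[0][0] = -0.6124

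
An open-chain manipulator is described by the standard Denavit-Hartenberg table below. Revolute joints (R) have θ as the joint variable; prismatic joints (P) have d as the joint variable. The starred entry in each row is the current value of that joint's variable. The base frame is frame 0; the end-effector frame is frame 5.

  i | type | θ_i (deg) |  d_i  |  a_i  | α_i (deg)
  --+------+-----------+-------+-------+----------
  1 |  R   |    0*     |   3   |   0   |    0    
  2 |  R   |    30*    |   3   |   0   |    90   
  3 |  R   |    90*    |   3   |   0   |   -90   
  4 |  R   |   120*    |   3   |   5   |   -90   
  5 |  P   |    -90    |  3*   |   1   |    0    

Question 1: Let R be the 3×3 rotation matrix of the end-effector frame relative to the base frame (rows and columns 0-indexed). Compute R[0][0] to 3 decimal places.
-0.866

End-effector x-axis (col 0 of R) = (-0.8660,-0.5000,0.0000)
R[0][0] = -0.8660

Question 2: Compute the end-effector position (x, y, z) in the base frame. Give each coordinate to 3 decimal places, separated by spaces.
-3.379 -2.147 0.902

after link 1: o_1 = (0.0000, 0.0000, 3.0000)
after link 2: o_2 = (0.0000, 0.0000, 6.0000)
after link 3: o_3 = (1.5000, -2.5981, 6.0000)
after link 4: o_4 = (-3.2631, -0.3481, 3.5000)
after link 5: o_5 = (-3.3792, -2.1471, 0.9019)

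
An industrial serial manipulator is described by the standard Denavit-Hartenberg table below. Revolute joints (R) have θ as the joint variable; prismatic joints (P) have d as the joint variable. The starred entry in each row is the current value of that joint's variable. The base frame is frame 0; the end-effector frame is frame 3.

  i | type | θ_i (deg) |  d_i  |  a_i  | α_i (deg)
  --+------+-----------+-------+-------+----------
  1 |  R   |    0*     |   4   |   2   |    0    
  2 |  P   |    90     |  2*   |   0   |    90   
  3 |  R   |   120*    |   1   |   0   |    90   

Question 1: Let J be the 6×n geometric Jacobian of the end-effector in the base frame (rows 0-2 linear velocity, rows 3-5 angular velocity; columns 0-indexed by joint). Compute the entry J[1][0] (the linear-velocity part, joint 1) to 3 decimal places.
axis z_0 = ẑ; lever o_n−o_0 = (3.0000,-0.0000,6.0000)
cross product → J_v[:, 0] = (0.0000,3.0000,-0.0000)
J_ω[:, 0] = z_0
entry J[1][0] = 3.0000

3.000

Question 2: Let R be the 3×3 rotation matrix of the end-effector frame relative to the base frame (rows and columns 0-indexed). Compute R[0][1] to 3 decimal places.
End-effector y-axis (col 1 of R) = (1.0000,-0.0000,0.0000)
R[0][1] = 1.0000

1.000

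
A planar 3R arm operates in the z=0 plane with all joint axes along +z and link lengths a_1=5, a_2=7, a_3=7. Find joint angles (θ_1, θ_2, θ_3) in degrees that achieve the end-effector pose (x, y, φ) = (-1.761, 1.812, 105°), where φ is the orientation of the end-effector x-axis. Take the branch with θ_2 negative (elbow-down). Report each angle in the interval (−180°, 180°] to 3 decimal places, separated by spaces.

0.009 -135.003 -120.006

wrist centre = target − a_3·(cos φ, sin φ) = (0.0507, -4.9495)
cos θ_2 = (24.4999−5²−7²)/(2·5·7) = -0.7071; θ_2 = -135.0030° (elbow-down)
β = atan2(-4.9495,0.0507) = -89.4127°; ψ = atan2(-4.9495,0.0500) = -89.4213°
θ_1 = β − ψ = 0.0086°
θ_3 = φ − θ_1 − θ_2 = -120.0056° (wrapped to (-180°,180°])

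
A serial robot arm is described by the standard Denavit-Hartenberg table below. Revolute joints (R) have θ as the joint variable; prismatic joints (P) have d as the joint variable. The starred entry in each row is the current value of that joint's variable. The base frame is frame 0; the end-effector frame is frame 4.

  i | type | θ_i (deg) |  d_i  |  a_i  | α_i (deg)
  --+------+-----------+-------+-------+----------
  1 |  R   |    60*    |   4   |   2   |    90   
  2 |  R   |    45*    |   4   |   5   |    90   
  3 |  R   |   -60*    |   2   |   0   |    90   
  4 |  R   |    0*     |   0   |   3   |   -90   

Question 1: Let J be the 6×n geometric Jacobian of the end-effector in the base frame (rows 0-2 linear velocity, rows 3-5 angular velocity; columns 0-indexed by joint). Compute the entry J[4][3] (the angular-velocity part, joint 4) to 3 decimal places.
axis z_3 = (-0.7392,-0.2803,-0.6124); lever o_n−o_3 = (-1.7197,2.2176,1.0607)
cross product → J_v[:, 3] = (1.0607,1.8371,-2.1213)
J_ω[:, 3] = z_3
entry J[4][3] = -0.2803

-0.280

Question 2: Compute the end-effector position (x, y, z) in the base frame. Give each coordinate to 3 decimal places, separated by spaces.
after link 1: o_1 = (1.0000, 1.7321, 4.0000)
after link 2: o_2 = (6.2319, 2.7939, 7.5355)
after link 3: o_3 = (6.9390, 4.0187, 6.1213)
after link 4: o_4 = (5.2193, 6.2363, 7.1820)

5.219 6.236 7.182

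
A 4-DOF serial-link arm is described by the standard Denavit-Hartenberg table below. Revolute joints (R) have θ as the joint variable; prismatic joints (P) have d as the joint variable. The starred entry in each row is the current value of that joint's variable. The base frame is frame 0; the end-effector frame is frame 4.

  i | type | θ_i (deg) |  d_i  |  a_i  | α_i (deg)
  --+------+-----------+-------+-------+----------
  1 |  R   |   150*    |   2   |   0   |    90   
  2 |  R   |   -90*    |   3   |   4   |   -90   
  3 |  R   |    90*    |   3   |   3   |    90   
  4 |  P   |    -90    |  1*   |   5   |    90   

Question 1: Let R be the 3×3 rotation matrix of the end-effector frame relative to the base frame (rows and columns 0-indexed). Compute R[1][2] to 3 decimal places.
End-effector z-axis (col 2 of R) = (0.5000,0.8660,0.0000)
R[1][2] = 0.8660

0.866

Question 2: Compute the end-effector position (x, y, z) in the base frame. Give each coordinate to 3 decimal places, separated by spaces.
after link 1: o_1 = (0.0000, 0.0000, 2.0000)
after link 2: o_2 = (1.5000, 2.5981, -2.0000)
after link 3: o_3 = (-2.5981, 1.5000, -2.0000)
after link 4: o_4 = (1.7321, -1.0000, -3.0000)

1.732 -1.000 -3.000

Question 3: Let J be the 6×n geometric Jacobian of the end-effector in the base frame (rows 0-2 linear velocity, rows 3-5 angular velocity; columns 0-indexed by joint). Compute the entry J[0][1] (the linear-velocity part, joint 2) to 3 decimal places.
-4.330

axis z_1 = (0.5000,0.8660,0.0000); lever o_n−o_1 = (1.7321,-1.0000,-5.0000)
cross product → J_v[:, 1] = (-4.3301,2.5000,-2.0000)
J_ω[:, 1] = z_1
entry J[0][1] = -4.3301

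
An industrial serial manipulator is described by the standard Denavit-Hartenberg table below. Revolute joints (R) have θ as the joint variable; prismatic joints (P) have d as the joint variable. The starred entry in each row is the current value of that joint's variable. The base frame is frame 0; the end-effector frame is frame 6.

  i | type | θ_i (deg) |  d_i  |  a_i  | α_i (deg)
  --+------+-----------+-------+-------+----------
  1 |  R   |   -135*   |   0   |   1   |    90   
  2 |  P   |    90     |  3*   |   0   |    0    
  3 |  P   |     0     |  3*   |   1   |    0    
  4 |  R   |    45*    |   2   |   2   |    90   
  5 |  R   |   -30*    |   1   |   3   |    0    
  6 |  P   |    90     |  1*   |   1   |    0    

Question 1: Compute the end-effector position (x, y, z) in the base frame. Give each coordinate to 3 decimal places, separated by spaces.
after link 1: o_1 = (-0.7071, -0.7071, 0.0000)
after link 2: o_2 = (-2.8284, 1.4142, 0.0000)
after link 3: o_3 = (-4.9497, 3.5355, 1.0000)
after link 4: o_4 = (-5.3640, 5.9497, 2.4142)
after link 5: o_5 = (-3.5043, 5.6881, 4.9584)
after link 6: o_6 = (-4.3666, 6.0505, 6.0191)

-4.367 6.050 6.019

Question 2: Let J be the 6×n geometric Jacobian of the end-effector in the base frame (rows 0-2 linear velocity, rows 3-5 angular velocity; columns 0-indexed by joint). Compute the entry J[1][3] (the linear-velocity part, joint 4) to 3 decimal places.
3.549

axis z_3 = (-0.7071,0.7071,0.0000); lever o_n−o_3 = (0.5831,2.5150,5.0191)
cross product → J_v[:, 3] = (3.5490,3.5490,-2.1907)
J_ω[:, 3] = z_3
entry J[1][3] = 3.5490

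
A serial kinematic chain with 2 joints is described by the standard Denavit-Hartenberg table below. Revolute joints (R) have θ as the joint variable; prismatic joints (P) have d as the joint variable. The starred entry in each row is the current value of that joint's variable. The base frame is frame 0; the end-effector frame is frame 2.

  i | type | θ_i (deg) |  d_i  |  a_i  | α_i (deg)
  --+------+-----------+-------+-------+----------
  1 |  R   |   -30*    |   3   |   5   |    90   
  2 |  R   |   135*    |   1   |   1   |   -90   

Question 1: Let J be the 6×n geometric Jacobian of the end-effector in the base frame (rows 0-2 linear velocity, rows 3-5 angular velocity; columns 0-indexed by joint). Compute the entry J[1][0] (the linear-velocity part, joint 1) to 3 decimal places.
3.218

axis z_0 = ẑ; lever o_n−o_0 = (3.2178,-3.0125,3.7071)
cross product → J_v[:, 0] = (3.0125,3.2178,-0.0000)
J_ω[:, 0] = z_0
entry J[1][0] = 3.2178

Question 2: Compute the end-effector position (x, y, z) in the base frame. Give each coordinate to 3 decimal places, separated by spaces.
after link 1: o_1 = (4.3301, -2.5000, 3.0000)
after link 2: o_2 = (3.2178, -3.0125, 3.7071)

3.218 -3.012 3.707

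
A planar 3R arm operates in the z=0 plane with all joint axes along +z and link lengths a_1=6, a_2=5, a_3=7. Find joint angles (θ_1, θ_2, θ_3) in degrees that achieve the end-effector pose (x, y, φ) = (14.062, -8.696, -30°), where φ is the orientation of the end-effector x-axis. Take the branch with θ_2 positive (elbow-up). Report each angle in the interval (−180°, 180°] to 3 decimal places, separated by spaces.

wrist centre = target − a_3·(cos φ, sin φ) = (7.9998, -5.1960)
cos θ_2 = (90.9956−6²−5²)/(2·6·5) = 0.4999; θ_2 = 60.0049° (elbow-up)
β = atan2(-5.1960,7.9998) = -33.0043°; ψ = atan2(4.3303,8.4996) = 26.9977°
θ_1 = β − ψ = -60.0020°
θ_3 = φ − θ_1 − θ_2 = -30.0029° (wrapped to (-180°,180°])

-60.002 60.005 -30.003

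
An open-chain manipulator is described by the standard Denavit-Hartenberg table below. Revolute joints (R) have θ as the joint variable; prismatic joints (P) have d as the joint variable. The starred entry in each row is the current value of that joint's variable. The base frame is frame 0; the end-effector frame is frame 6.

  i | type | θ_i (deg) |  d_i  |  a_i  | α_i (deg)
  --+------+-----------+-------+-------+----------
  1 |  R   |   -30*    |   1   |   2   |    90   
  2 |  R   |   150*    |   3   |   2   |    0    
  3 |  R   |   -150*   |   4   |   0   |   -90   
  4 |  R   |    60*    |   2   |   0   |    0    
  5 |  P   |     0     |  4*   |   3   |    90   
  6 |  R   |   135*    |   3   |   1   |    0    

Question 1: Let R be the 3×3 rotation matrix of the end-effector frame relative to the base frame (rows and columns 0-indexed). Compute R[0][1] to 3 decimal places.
-0.612

End-effector y-axis (col 1 of R) = (-0.6124,-0.3536,-0.7071)
R[0][1] = -0.6124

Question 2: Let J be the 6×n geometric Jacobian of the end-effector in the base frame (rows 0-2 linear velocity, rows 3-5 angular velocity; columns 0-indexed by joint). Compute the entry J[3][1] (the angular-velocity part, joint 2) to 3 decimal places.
axis z_1 = (-0.5000,-0.8660,0.0000); lever o_n−o_1 = (-1.5143,-6.6478,7.7071)
cross product → J_v[:, 1] = (-6.6746,3.8536,2.0125)
J_ω[:, 1] = z_1
entry J[3][1] = -0.5000

-0.500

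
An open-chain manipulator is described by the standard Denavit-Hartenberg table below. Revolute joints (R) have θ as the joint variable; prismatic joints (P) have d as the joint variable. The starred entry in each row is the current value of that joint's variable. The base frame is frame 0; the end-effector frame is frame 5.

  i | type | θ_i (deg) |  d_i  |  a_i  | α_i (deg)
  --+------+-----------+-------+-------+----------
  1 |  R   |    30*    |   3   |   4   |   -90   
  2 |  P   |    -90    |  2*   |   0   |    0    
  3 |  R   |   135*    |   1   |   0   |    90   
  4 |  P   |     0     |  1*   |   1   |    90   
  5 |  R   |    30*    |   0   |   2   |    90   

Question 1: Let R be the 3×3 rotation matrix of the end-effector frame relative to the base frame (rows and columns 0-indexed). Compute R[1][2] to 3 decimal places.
-0.129

End-effector z-axis (col 2 of R) = (-0.2241,-0.1294,-0.9659)
R[1][2] = -0.1294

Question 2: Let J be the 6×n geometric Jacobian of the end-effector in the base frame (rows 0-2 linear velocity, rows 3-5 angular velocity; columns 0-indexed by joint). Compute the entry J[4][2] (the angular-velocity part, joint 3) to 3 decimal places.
0.866

axis z_2 = (-0.5000,0.8660,0.0000); lever o_n−o_2 = (2.3978,2.5391,-0.5176)
cross product → J_v[:, 2] = (-0.4483,-0.2588,-3.3461)
J_ω[:, 2] = z_2
entry J[4][2] = 0.8660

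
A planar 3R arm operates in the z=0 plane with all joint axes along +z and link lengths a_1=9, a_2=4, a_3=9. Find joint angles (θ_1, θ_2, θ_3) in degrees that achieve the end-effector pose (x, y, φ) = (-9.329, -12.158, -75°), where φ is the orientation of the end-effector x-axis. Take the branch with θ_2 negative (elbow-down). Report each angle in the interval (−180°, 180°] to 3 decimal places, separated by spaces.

wrist centre = target − a_3·(cos φ, sin φ) = (-11.6584, -3.4647)
cos θ_2 = (147.9215−9²−4²)/(2·9·4) = 0.7072; θ_2 = -44.9889° (elbow-down)
β = atan2(-3.4647,-11.6584) = -163.4490°; ψ = atan2(-2.8279,11.8290) = -13.4450°
θ_1 = β − ψ = -150.0040°
θ_3 = φ − θ_1 − θ_2 = 119.9929° (wrapped to (-180°,180°])

-150.004 -44.989 119.993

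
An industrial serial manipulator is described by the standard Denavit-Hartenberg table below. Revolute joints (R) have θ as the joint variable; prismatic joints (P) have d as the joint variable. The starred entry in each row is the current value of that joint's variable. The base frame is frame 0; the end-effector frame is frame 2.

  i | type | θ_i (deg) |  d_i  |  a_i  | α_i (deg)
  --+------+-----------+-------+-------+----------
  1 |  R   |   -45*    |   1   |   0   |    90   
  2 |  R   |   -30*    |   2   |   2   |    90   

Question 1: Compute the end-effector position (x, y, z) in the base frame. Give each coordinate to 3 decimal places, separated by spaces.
-0.189 -2.639 0.000

after link 1: o_1 = (0.0000, 0.0000, 1.0000)
after link 2: o_2 = (-0.1895, -2.6390, 0.0000)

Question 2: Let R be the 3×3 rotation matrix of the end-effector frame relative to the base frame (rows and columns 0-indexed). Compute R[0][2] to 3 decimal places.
End-effector z-axis (col 2 of R) = (-0.3536,0.3536,-0.8660)
R[0][2] = -0.3536

-0.354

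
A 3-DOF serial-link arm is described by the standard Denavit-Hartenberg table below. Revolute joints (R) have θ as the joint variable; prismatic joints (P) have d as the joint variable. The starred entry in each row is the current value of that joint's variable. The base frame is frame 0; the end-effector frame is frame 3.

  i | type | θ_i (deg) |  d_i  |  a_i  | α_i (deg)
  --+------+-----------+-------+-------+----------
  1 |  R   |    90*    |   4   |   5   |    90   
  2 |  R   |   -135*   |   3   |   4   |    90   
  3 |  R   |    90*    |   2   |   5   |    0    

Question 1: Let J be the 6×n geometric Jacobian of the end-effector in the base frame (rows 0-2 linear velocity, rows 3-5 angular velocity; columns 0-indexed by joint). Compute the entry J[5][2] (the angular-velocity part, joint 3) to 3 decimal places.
0.707

axis z_2 = (-0.0000,-0.7071,0.7071); lever o_n−o_2 = (5.0000,-1.4142,1.4142)
cross product → J_v[:, 2] = (0.0000,3.5355,3.5355)
J_ω[:, 2] = z_2
entry J[5][2] = 0.7071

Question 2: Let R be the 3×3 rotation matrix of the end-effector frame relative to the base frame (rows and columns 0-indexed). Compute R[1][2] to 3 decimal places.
-0.707

End-effector z-axis (col 2 of R) = (-0.0000,-0.7071,0.7071)
R[1][2] = -0.7071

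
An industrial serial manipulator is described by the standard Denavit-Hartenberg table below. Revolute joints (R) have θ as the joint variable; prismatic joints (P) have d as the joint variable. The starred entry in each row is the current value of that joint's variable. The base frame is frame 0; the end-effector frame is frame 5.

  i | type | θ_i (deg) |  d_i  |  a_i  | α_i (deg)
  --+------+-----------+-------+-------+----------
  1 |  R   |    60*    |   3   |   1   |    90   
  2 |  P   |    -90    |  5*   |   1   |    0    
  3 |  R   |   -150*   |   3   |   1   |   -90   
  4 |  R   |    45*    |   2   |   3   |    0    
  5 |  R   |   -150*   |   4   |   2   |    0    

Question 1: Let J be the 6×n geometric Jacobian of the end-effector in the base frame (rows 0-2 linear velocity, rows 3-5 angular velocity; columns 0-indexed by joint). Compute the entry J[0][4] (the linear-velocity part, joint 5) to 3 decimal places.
-0.035

axis z_4 = (-0.4330,-0.7500,-0.5000); lever o_n−o_4 = (0.0704,-3.7418,-2.4483)
cross product → J_v[:, 4] = (-0.0347,-1.0953,1.6730)
J_ω[:, 4] = z_4
entry J[0][4] = -0.0347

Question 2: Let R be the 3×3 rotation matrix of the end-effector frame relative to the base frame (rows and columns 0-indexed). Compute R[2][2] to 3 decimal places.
End-effector z-axis (col 2 of R) = (-0.4330,-0.7500,-0.5000)
R[2][2] = -0.5000

-0.500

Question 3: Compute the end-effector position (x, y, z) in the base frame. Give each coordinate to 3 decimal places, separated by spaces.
after link 1: o_1 = (0.5000, 0.8660, 3.0000)
after link 2: o_2 = (4.8301, -1.6340, 2.0000)
after link 3: o_3 = (7.1782, -3.5670, 2.8660)
after link 4: o_4 = (3.9447, -4.9249, 3.7031)
after link 5: o_5 = (4.0151, -8.6667, 1.2549)

4.015 -8.667 1.255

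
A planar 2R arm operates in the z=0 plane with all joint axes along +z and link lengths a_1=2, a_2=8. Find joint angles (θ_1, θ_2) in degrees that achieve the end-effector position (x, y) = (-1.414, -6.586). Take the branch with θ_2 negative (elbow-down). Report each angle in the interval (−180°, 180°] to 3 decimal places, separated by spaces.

cos θ_2 = (45.3748−2²−8²)/(2·2·8) = -0.7070; θ_2 = -134.9944° (elbow-down)
β = atan2(-6.5860,-1.4140) = -102.1173°; ψ = atan2(-5.6574,-3.6563) = -122.8740°
θ_1 = β − ψ = 20.7567°

20.757 -134.994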